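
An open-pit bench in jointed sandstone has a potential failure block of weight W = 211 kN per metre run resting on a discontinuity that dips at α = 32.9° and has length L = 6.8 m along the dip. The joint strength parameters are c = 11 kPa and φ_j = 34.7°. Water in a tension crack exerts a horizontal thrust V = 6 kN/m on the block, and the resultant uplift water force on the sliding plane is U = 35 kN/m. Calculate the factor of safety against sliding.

FS = 1.43

Resolving the block weight along and normal to the plane and applying the Mohr–Coulomb strength on the joint:
N' = W cosα − U − V sinα = 211·cos32.9° − 35 − 6·sin32.9° = 138.9 kN/m
Driving force T = W sinα + V cosα = 211·sin32.9° + 6·cos32.9° = 119.6 kN/m
Resisting force R = c·L + N'·tanφ_j = 11·6.8 + 138.9·tan34.7° = 74.8 + 96.2 = 171.0 kN/m
FS = R / T = 171.0 / 119.6 = 1.429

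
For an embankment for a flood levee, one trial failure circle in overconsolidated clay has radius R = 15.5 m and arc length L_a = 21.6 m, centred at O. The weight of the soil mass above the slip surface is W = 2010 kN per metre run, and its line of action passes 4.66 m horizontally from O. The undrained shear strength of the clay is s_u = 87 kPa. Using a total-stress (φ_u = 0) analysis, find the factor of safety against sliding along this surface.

FS = 3.11

Taking moments about the centre O, the resisting moment is provided by the undrained shear strength acting along the arc:
M_R = s_u·L_a·R = 87·21.60·15.5 = 29127.6 kN·m/m
M_D = W·d = 2010·4.66 = 9366.6 kN·m/m
FS = M_R / M_D = 29127.6 / 9366.6 = 3.110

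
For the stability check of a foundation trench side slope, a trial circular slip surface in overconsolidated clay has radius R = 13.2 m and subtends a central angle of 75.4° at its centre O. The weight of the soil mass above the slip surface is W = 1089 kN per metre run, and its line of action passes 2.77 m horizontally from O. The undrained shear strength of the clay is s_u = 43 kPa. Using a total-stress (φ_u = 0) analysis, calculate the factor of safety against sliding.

Taking moments about the centre O, the resisting moment is provided by the undrained shear strength acting along the arc:
Arc length L_a = R·θ = 13.2·(75.4°·π/180) = 13.2·1.3160 = 17.37 m
M_R = s_u·L_a·R = 43·17.37·13.2 = 9859.7 kN·m/m
M_D = W·d = 1089·2.77 = 3016.5 kN·m/m
FS = M_R / M_D = 9859.7 / 3016.5 = 3.269

FS = 3.27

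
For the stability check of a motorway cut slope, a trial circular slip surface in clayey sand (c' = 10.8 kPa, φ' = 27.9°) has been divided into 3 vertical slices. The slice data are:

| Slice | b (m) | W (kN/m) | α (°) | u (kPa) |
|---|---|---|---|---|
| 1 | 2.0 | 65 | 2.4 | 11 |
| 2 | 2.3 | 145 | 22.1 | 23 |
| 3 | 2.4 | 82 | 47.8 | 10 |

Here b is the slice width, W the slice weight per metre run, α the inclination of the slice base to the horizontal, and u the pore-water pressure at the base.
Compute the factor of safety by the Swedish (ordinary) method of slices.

FS = 1.36

Ordinary method of slices: FS = Σ[c'·Δl_i + (W_i cosα_i − u_i·Δl_i)·tanφ'] / Σ W_i sinα_i, with Δl_i = b_i / cosα_i.
Slice 1: Δl = 2.0/cos2.4° = 2.002 m; N'_1 = 65·cos2.4° − 11·2.002 = 42.9; c'Δl = 21.62; W sinα = 2.7
Slice 2: Δl = 2.3/cos22.1° = 2.482 m; N'_2 = 145·cos22.1° − 23·2.482 = 77.3; c'Δl = 26.81; W sinα = 54.6
Slice 3: Δl = 2.4/cos47.8° = 3.573 m; N'_3 = 82·cos47.8° − 10·3.573 = 19.4; c'Δl = 38.59; W sinα = 60.7
Σc'Δl = 87.0 kN/m; ΣN' = 139.5 kN/m; ΣW sinα = 118.0 kN/m
Resisting = 87.0 + 139.5·tan27.9° = 87.0 + 73.9 = 160.9 kN/m
FS = 160.9 / 118.0 = 1.363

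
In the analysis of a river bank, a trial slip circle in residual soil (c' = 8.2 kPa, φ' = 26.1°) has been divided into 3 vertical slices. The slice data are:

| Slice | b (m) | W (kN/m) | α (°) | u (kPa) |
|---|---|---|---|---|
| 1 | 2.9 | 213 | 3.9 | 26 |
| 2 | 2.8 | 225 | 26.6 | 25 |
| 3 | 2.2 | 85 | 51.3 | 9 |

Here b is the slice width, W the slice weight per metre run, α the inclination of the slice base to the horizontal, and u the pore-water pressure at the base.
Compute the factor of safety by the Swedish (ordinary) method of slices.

Ordinary method of slices: FS = Σ[c'·Δl_i + (W_i cosα_i − u_i·Δl_i)·tanφ'] / Σ W_i sinα_i, with Δl_i = b_i / cosα_i.
Slice 1: Δl = 2.9/cos3.9° = 2.907 m; N'_1 = 213·cos3.9° − 26·2.907 = 136.9; c'Δl = 23.84; W sinα = 14.5
Slice 2: Δl = 2.8/cos26.6° = 3.131 m; N'_2 = 225·cos26.6° − 25·3.131 = 122.9; c'Δl = 25.68; W sinα = 100.7
Slice 3: Δl = 2.2/cos51.3° = 3.519 m; N'_3 = 85·cos51.3° − 9·3.519 = 21.5; c'Δl = 28.85; W sinα = 66.3
Σc'Δl = 78.4 kN/m; ΣN' = 281.3 kN/m; ΣW sinα = 181.6 kN/m
Resisting = 78.4 + 281.3·tan26.1° = 78.4 + 137.8 = 216.2 kN/m
FS = 216.2 / 181.6 = 1.191

FS = 1.19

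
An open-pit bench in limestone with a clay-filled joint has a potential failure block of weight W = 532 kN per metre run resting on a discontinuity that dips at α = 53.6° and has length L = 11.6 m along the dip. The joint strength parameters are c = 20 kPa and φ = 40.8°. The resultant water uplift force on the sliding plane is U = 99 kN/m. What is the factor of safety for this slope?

Resolving the block weight along and normal to the plane and applying the Mohr–Coulomb strength on the joint:
N' = W cosα − U = 532·cos53.6° − 99 = 216.7 kN/m
Driving force T = W sinα = 532·sin53.6° = 428.2 kN/m
Resisting force R = c·L + N'·tanφ = 20·11.6 + 216.7·tan40.8° = 232.0 + 187.0 = 419.0 kN/m
FS = R / T = 419.0 / 428.2 = 0.979

FS = 0.98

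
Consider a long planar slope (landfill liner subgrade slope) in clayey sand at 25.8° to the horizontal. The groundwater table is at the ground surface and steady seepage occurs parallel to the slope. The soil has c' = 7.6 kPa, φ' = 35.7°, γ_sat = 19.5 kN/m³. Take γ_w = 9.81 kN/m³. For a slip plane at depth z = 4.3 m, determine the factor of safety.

With seepage parallel to the slope and the water table at the surface, the effective normal stress on the slip plane uses the buoyant unit weight γ' = γ_sat − γ_w while the driving shear stress uses γ_sat:
FS = [c' + γ' z cos²β tanφ'] / [γ_sat z sinβ cosβ]
γ' = 19.5 − 9.81 = 9.69 kN/m³
Numerator = 7.6 + 9.69·4.3·cos²25.8°·tan35.7° = 7.6 + 9.69·4.3·0.8106·0.7186 = 31.869 kPa
Denominator = 19.5·4.3·sin25.8°·cos25.8° = 19.5·4.3·0.4352·0.9003 = 32.856 kPa
FS = 31.869 / 32.856 = 0.970

FS = 0.97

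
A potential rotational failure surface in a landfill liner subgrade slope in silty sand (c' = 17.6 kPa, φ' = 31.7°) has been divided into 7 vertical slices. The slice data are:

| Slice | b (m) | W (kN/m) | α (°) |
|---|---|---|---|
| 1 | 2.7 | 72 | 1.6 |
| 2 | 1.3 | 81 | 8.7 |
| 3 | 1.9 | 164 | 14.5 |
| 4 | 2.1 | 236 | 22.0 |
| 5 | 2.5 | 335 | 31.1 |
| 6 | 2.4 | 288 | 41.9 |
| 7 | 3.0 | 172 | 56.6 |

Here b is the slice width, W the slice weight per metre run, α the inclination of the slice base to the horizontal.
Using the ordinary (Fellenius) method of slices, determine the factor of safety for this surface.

Ordinary method of slices: FS = Σ[c'·Δl_i + (W_i cosα_i)·tanφ'] / Σ W_i sinα_i, with Δl_i = b_i / cosα_i.
Slice 1: Δl = 2.7/cos1.6° = 2.701 m; N'_1 = 72·cos1.6° = 72.0; c'Δl = 47.54; W sinα = 2.0
Slice 2: Δl = 1.3/cos8.7° = 1.315 m; N'_2 = 81·cos8.7° = 80.1; c'Δl = 23.15; W sinα = 12.3
Slice 3: Δl = 1.9/cos14.5° = 1.963 m; N'_3 = 164·cos14.5° = 158.8; c'Δl = 34.54; W sinα = 41.1
Slice 4: Δl = 2.1/cos22.0° = 2.265 m; N'_4 = 236·cos22.0° = 218.8; c'Δl = 39.86; W sinα = 88.4
Slice 5: Δl = 2.5/cos31.1° = 2.920 m; N'_5 = 335·cos31.1° = 286.8; c'Δl = 51.39; W sinα = 173.0
Slice 6: Δl = 2.4/cos41.9° = 3.224 m; N'_6 = 288·cos41.9° = 214.4; c'Δl = 56.75; W sinα = 192.3
Slice 7: Δl = 3.0/cos56.6° = 5.450 m; N'_7 = 172·cos56.6° = 94.7; c'Δl = 95.92; W sinα = 143.6
Σc'Δl = 349.1 kN/m; ΣN' = 1125.5 kN/m; ΣW sinα = 652.7 kN/m
Resisting = 349.1 + 1125.5·tan31.7° = 349.1 + 695.1 = 1044.3 kN/m
FS = 1044.3 / 652.7 = 1.600

FS = 1.60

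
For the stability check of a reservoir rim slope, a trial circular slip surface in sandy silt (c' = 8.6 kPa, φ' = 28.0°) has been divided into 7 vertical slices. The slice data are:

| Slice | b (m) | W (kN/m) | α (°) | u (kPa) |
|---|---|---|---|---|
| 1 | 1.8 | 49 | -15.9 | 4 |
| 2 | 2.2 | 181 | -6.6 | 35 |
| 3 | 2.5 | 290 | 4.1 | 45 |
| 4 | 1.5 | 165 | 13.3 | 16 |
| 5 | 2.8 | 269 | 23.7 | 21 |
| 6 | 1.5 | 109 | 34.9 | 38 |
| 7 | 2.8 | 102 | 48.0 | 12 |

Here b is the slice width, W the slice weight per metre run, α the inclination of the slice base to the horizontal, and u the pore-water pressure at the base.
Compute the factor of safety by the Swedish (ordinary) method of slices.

Ordinary method of slices: FS = Σ[c'·Δl_i + (W_i cosα_i − u_i·Δl_i)·tanφ'] / Σ W_i sinα_i, with Δl_i = b_i / cosα_i.
Slice 1: Δl = 1.8/cos(-15.9°) = 1.872 m; N'_1 = 49·cos(-15.9°) − 4·1.872 = 39.6; c'Δl = 16.10; W sinα = -13.4
Slice 2: Δl = 2.2/cos(-6.6°) = 2.215 m; N'_2 = 181·cos(-6.6°) − 35·2.215 = 102.3; c'Δl = 19.05; W sinα = -20.8
Slice 3: Δl = 2.5/cos4.1° = 2.506 m; N'_3 = 290·cos4.1° − 45·2.506 = 176.5; c'Δl = 21.56; W sinα = 20.7
Slice 4: Δl = 1.5/cos13.3° = 1.541 m; N'_4 = 165·cos13.3° − 16·1.541 = 135.9; c'Δl = 13.26; W sinα = 38.0
Slice 5: Δl = 2.8/cos23.7° = 3.058 m; N'_5 = 269·cos23.7° − 21·3.058 = 182.1; c'Δl = 26.30; W sinα = 108.1
Slice 6: Δl = 1.5/cos34.9° = 1.829 m; N'_6 = 109·cos34.9° − 38·1.829 = 19.9; c'Δl = 15.73; W sinα = 62.4
Slice 7: Δl = 2.8/cos48.0° = 4.185 m; N'_7 = 102·cos48.0° − 12·4.185 = 18.0; c'Δl = 35.99; W sinα = 75.8
Σc'Δl = 148.0 kN/m; ΣN' = 674.3 kN/m; ΣW sinα = 270.8 kN/m
Resisting = 148.0 + 674.3·tan28.0° = 148.0 + 358.6 = 506.5 kN/m
FS = 506.5 / 270.8 = 1.871

FS = 1.87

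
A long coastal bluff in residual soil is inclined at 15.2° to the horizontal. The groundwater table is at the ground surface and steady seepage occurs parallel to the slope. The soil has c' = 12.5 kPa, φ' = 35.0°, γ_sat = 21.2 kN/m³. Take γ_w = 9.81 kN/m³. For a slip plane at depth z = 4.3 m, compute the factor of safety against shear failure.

FS = 1.93

With seepage parallel to the slope and the water table at the surface, the effective normal stress on the slip plane uses the buoyant unit weight γ' = γ_sat − γ_w while the driving shear stress uses γ_sat:
FS = [c' + γ' z cos²β tanφ'] / [γ_sat z sinβ cosβ]
γ' = 21.2 − 9.81 = 11.39 kN/m³
Numerator = 12.5 + 11.39·4.3·cos²15.2°·tan35.0° = 12.5 + 11.39·4.3·0.9313·0.7002 = 44.437 kPa
Denominator = 21.2·4.3·sin15.2°·cos15.2° = 21.2·4.3·0.2622·0.9650 = 23.065 kPa
FS = 44.437 / 23.065 = 1.927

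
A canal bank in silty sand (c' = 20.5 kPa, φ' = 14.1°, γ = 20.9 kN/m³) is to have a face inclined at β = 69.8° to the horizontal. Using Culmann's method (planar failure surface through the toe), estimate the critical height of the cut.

Culmann's analysis gives the critical failure plane at α_cr = (β + φ')/2 = (69.8 + 14.1)/2 = 41.9°, and the critical height
H_c = (4c'/γ) · sinβ cosφ' / [1 − cos(β − φ')]
    = (4·20.5/20.9) · sin69.8°·cos14.1° / [1 − cos(55.7°)]
    = 3.923 · 0.9385·0.9699 / [1 − 0.5635]
    = 3.923 · 0.9102 / 0.4365
    = 8.18 m

H_c = 8.18 m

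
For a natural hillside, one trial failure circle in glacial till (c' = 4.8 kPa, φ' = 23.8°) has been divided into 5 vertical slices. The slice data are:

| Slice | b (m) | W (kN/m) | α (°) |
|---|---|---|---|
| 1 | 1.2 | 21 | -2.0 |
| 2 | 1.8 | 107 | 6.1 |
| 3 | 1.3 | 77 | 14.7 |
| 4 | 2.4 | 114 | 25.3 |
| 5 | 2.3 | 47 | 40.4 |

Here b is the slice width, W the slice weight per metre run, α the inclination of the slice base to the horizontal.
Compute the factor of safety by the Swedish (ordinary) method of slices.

Ordinary method of slices: FS = Σ[c'·Δl_i + (W_i cosα_i)·tanφ'] / Σ W_i sinα_i, with Δl_i = b_i / cosα_i.
Slice 1: Δl = 1.2/cos(-2.0°) = 1.201 m; N'_1 = 21·cos(-2.0°) = 21.0; c'Δl = 5.76; W sinα = -0.7
Slice 2: Δl = 1.8/cos6.1° = 1.810 m; N'_2 = 107·cos6.1° = 106.4; c'Δl = 8.69; W sinα = 11.4
Slice 3: Δl = 1.3/cos14.7° = 1.344 m; N'_3 = 77·cos14.7° = 74.5; c'Δl = 6.45; W sinα = 19.5
Slice 4: Δl = 2.4/cos25.3° = 2.655 m; N'_4 = 114·cos25.3° = 103.1; c'Δl = 12.74; W sinα = 48.7
Slice 5: Δl = 2.3/cos40.4° = 3.020 m; N'_5 = 47·cos40.4° = 35.8; c'Δl = 14.50; W sinα = 30.5
Σc'Δl = 48.1 kN/m; ΣN' = 340.7 kN/m; ΣW sinα = 109.4 kN/m
Resisting = 48.1 + 340.7·tan23.8° = 48.1 + 150.3 = 198.4 kN/m
FS = 198.4 / 109.4 = 1.814

FS = 1.81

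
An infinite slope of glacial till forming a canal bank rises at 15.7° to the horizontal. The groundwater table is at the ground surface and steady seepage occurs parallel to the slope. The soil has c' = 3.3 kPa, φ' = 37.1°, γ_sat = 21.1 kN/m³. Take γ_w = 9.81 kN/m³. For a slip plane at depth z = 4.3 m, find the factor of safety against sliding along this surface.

FS = 1.58

With seepage parallel to the slope and the water table at the surface, the effective normal stress on the slip plane uses the buoyant unit weight γ' = γ_sat − γ_w while the driving shear stress uses γ_sat:
FS = [c' + γ' z cos²β tanφ'] / [γ_sat z sinβ cosβ]
γ' = 21.1 − 9.81 = 11.29 kN/m³
Numerator = 3.3 + 11.29·4.3·cos²15.7°·tan37.1° = 3.3 + 11.29·4.3·0.9268·0.7563 = 37.327 kPa
Denominator = 21.1·4.3·sin15.7°·cos15.7° = 21.1·4.3·0.2706·0.9627 = 23.636 kPa
FS = 37.327 / 23.636 = 1.579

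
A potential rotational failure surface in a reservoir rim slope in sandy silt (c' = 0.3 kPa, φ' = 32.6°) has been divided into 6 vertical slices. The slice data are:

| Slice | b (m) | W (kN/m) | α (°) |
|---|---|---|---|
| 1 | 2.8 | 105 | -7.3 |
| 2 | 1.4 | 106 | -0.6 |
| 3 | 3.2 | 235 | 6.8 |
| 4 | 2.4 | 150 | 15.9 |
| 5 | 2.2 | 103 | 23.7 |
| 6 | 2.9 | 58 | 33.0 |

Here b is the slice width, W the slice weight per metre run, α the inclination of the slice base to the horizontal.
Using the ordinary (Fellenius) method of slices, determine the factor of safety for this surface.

FS = 3.70

Ordinary method of slices: FS = Σ[c'·Δl_i + (W_i cosα_i)·tanφ'] / Σ W_i sinα_i, with Δl_i = b_i / cosα_i.
Slice 1: Δl = 2.8/cos(-7.3°) = 2.823 m; N'_1 = 105·cos(-7.3°) = 104.1; c'Δl = 0.85; W sinα = -13.3
Slice 2: Δl = 1.4/cos(-0.6°) = 1.400 m; N'_2 = 106·cos(-0.6°) = 106.0; c'Δl = 0.42; W sinα = -1.1
Slice 3: Δl = 3.2/cos6.8° = 3.223 m; N'_3 = 235·cos6.8° = 233.3; c'Δl = 0.97; W sinα = 27.8
Slice 4: Δl = 2.4/cos15.9° = 2.495 m; N'_4 = 150·cos15.9° = 144.3; c'Δl = 0.75; W sinα = 41.1
Slice 5: Δl = 2.2/cos23.7° = 2.403 m; N'_5 = 103·cos23.7° = 94.3; c'Δl = 0.72; W sinα = 41.4
Slice 6: Δl = 2.9/cos33.0° = 3.458 m; N'_6 = 58·cos33.0° = 48.6; c'Δl = 1.04; W sinα = 31.6
Σc'Δl = 4.7 kN/m; ΣN' = 730.7 kN/m; ΣW sinα = 127.5 kN/m
Resisting = 4.7 + 730.7·tan32.6° = 4.7 + 467.3 = 472.0 kN/m
FS = 472.0 / 127.5 = 3.704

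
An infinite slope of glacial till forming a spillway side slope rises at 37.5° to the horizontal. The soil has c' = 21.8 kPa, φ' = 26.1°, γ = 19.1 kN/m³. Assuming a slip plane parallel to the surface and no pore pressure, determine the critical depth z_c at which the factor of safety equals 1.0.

z_c = 6.54 m

Setting FS = 1.00 in FS = [c' + γz cos²β tanφ'] / [γz sinβ cosβ] and solving for z:
z = c' / [γ cosβ (FS·sinβ − cosβ·tanφ')]
  = 21.8 / [19.1·cos37.5°·(1.00·sin37.5° − cos37.5°·tan26.1°)]
  = 21.8 / [19.1·0.7934·(1.00·0.6088 − 0.7934·0.4899)]
  = 21.8 / 3.3352 = 6.536 m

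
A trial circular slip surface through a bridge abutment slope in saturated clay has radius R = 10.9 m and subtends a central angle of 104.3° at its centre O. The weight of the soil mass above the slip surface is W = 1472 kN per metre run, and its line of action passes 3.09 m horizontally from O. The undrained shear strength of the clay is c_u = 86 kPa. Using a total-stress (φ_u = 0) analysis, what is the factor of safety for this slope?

FS = 4.09

Taking moments about the centre O, the resisting moment is provided by the undrained shear strength acting along the arc:
Arc length L_a = R·θ = 10.9·(104.3°·π/180) = 10.9·1.8204 = 19.84 m
M_R = c_u·L_a·R = 86·19.84·10.9 = 18600.0 kN·m/m
M_D = W·d = 1472·3.09 = 4548.5 kN·m/m
FS = M_R / M_D = 18600.0 / 4548.5 = 4.089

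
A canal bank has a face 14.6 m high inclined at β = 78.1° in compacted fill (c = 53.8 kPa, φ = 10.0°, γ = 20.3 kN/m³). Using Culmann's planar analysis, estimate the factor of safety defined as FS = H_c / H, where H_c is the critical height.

FS = 1.12

H_c = (4c/γ) · sinβ cosφ / [1 − cos(β − φ)]
    = (4·53.8/20.3) · sin78.1°·cos10.0° / [1 − cos68.1°]
    = 10.601 · 0.9636 / 0.6270 = 16.29 m
FS = H_c / H = 16.29 / 14.6 = 1.116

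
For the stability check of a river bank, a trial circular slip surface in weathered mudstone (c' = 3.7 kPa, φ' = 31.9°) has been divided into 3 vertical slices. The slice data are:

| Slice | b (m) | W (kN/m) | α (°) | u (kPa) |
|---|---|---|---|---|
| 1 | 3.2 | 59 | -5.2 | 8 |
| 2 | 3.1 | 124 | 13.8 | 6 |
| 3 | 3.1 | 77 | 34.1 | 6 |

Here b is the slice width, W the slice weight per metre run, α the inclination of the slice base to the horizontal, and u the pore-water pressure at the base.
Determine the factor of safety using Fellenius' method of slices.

Ordinary method of slices: FS = Σ[c'·Δl_i + (W_i cosα_i − u_i·Δl_i)·tanφ'] / Σ W_i sinα_i, with Δl_i = b_i / cosα_i.
Slice 1: Δl = 3.2/cos(-5.2°) = 3.213 m; N'_1 = 59·cos(-5.2°) − 8·3.213 = 33.1; c'Δl = 11.89; W sinα = -5.3
Slice 2: Δl = 3.1/cos13.8° = 3.192 m; N'_2 = 124·cos13.8° − 6·3.192 = 101.3; c'Δl = 11.81; W sinα = 29.6
Slice 3: Δl = 3.1/cos34.1° = 3.744 m; N'_3 = 77·cos34.1° − 6·3.744 = 41.3; c'Δl = 13.85; W sinα = 43.2
Σc'Δl = 37.6 kN/m; ΣN' = 175.6 kN/m; ΣW sinα = 67.4 kN/m
Resisting = 37.6 + 175.6·tan31.9° = 37.6 + 109.3 = 146.9 kN/m
FS = 146.9 / 67.4 = 2.179

FS = 2.18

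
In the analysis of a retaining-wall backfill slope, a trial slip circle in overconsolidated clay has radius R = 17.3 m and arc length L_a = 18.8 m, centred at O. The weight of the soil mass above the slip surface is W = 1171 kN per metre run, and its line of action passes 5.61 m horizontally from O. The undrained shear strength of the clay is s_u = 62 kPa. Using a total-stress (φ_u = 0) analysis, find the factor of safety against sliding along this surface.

Taking moments about the centre O, the resisting moment is provided by the undrained shear strength acting along the arc:
M_R = s_u·L_a·R = 62·18.80·17.3 = 20164.9 kN·m/m
M_D = W·d = 1171·5.61 = 6569.3 kN·m/m
FS = M_R / M_D = 20164.9 / 6569.3 = 3.070

FS = 3.07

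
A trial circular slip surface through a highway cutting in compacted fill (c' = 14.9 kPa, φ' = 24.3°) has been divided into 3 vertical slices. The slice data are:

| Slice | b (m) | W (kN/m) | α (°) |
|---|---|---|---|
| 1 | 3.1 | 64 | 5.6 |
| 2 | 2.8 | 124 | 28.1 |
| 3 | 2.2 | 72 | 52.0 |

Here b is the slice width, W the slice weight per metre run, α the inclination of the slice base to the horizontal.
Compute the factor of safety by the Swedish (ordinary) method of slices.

FS = 2.02

Ordinary method of slices: FS = Σ[c'·Δl_i + (W_i cosα_i)·tanφ'] / Σ W_i sinα_i, with Δl_i = b_i / cosα_i.
Slice 1: Δl = 3.1/cos5.6° = 3.115 m; N'_1 = 64·cos5.6° = 63.7; c'Δl = 46.41; W sinα = 6.2
Slice 2: Δl = 2.8/cos28.1° = 3.174 m; N'_2 = 124·cos28.1° = 109.4; c'Δl = 47.29; W sinα = 58.4
Slice 3: Δl = 2.2/cos52.0° = 3.573 m; N'_3 = 72·cos52.0° = 44.3; c'Δl = 53.24; W sinα = 56.7
Σc'Δl = 146.9 kN/m; ΣN' = 217.4 kN/m; ΣW sinα = 121.4 kN/m
Resisting = 146.9 + 217.4·tan24.3° = 146.9 + 98.2 = 245.1 kN/m
FS = 245.1 / 121.4 = 2.019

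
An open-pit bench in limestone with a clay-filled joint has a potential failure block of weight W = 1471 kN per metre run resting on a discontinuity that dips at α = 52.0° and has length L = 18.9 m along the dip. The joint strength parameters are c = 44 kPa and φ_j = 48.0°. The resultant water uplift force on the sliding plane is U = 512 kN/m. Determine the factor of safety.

FS = 1.09

Resolving the block weight along and normal to the plane and applying the Mohr–Coulomb strength on the joint:
N' = W cosα − U = 1471·cos52.0° − 512 = 393.6 kN/m
Driving force T = W sinα = 1471·sin52.0° = 1159.2 kN/m
Resisting force R = c·L + N'·tanφ_j = 44·18.9 + 393.6·tan48.0° = 831.6 + 437.2 = 1268.8 kN/m
FS = R / T = 1268.8 / 1159.2 = 1.095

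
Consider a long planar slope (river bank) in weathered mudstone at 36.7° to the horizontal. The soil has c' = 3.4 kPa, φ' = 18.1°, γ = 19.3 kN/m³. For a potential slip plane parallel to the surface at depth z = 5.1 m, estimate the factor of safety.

FS = 0.51

For an infinite slope with a slip plane parallel to the surface (no pore pressure): FS = [c' + γz cos²β tanφ'] / [γz sinβ cosβ].
γz = 19.3·5.1 = 98.43 kN/m²
Numerator = 3.4 + 98.43·cos²36.7°·tan18.1° = 3.4 + 98.43·0.6428·0.3269 = 24.082 kPa
Denominator = 98.43·sin36.7°·cos36.7° = 98.43·0.5976·0.8018 = 47.164 kPa
FS = 24.082 / 47.164 = 0.511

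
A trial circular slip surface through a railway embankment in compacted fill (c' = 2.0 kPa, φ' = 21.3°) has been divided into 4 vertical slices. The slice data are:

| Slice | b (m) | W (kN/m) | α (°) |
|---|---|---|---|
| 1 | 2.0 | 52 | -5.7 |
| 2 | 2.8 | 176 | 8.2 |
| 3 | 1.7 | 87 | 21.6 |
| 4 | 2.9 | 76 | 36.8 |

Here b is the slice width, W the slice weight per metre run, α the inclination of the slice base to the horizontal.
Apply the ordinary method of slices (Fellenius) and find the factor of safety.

FS = 1.68

Ordinary method of slices: FS = Σ[c'·Δl_i + (W_i cosα_i)·tanφ'] / Σ W_i sinα_i, with Δl_i = b_i / cosα_i.
Slice 1: Δl = 2.0/cos(-5.7°) = 2.010 m; N'_1 = 52·cos(-5.7°) = 51.7; c'Δl = 4.02; W sinα = -5.2
Slice 2: Δl = 2.8/cos8.2° = 2.829 m; N'_2 = 176·cos8.2° = 174.2; c'Δl = 5.66; W sinα = 25.1
Slice 3: Δl = 1.7/cos21.6° = 1.828 m; N'_3 = 87·cos21.6° = 80.9; c'Δl = 3.66; W sinα = 32.0
Slice 4: Δl = 2.9/cos36.8° = 3.622 m; N'_4 = 76·cos36.8° = 60.9; c'Δl = 7.24; W sinα = 45.5
Σc'Δl = 20.6 kN/m; ΣN' = 367.7 kN/m; ΣW sinα = 97.5 kN/m
Resisting = 20.6 + 367.7·tan21.3° = 20.6 + 143.4 = 163.9 kN/m
FS = 163.9 / 97.5 = 1.682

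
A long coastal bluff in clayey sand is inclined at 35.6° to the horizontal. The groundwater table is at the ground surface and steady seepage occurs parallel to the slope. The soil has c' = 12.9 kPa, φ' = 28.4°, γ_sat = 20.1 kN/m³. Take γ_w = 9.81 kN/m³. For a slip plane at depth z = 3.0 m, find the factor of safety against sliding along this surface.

With seepage parallel to the slope and the water table at the surface, the effective normal stress on the slip plane uses the buoyant unit weight γ' = γ_sat − γ_w while the driving shear stress uses γ_sat:
FS = [c' + γ' z cos²β tanφ'] / [γ_sat z sinβ cosβ]
γ' = 20.1 − 9.81 = 10.29 kN/m³
Numerator = 12.9 + 10.29·3.0·cos²35.6°·tan28.4° = 12.9 + 10.29·3.0·0.6611·0.5407 = 23.935 kPa
Denominator = 20.1·3.0·sin35.6°·cos35.6° = 20.1·3.0·0.5821·0.8131 = 28.541 kPa
FS = 23.935 / 28.541 = 0.839

FS = 0.84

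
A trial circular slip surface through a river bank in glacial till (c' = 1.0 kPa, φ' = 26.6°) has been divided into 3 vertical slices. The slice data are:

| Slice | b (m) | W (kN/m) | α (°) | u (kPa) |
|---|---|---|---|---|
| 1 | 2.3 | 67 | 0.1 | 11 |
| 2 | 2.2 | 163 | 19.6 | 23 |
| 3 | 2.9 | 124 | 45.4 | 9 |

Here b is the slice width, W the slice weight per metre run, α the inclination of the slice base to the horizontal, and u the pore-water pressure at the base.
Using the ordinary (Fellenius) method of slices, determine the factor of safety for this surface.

Ordinary method of slices: FS = Σ[c'·Δl_i + (W_i cosα_i − u_i·Δl_i)·tanφ'] / Σ W_i sinα_i, with Δl_i = b_i / cosα_i.
Slice 1: Δl = 2.3/cos0.1° = 2.300 m; N'_1 = 67·cos0.1° − 11·2.300 = 41.7; c'Δl = 2.30; W sinα = 0.1
Slice 2: Δl = 2.2/cos19.6° = 2.335 m; N'_2 = 163·cos19.6° − 23·2.335 = 99.8; c'Δl = 2.34; W sinα = 54.7
Slice 3: Δl = 2.9/cos45.4° = 4.130 m; N'_3 = 124·cos45.4° − 9·4.130 = 49.9; c'Δl = 4.13; W sinα = 88.3
Σc'Δl = 8.8 kN/m; ΣN' = 191.4 kN/m; ΣW sinα = 143.1 kN/m
Resisting = 8.8 + 191.4·tan26.6° = 8.8 + 95.9 = 104.6 kN/m
FS = 104.6 / 143.1 = 0.731

FS = 0.73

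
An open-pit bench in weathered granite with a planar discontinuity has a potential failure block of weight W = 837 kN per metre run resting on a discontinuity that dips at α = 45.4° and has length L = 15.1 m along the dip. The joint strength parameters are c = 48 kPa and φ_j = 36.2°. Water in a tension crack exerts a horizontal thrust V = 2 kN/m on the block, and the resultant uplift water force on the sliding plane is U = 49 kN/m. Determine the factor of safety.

Resolving the block weight along and normal to the plane and applying the Mohr–Coulomb strength on the joint:
N' = W cosα − U − V sinα = 837·cos45.4° − 49 − 2·sin45.4° = 537.3 kN/m
Driving force T = W sinα + V cosα = 837·sin45.4° + 2·cos45.4° = 597.4 kN/m
Resisting force R = c·L + N'·tanφ_j = 48·15.1 + 537.3·tan36.2° = 724.8 + 393.2 = 1118.0 kN/m
FS = R / T = 1118.0 / 597.4 = 1.872

FS = 1.87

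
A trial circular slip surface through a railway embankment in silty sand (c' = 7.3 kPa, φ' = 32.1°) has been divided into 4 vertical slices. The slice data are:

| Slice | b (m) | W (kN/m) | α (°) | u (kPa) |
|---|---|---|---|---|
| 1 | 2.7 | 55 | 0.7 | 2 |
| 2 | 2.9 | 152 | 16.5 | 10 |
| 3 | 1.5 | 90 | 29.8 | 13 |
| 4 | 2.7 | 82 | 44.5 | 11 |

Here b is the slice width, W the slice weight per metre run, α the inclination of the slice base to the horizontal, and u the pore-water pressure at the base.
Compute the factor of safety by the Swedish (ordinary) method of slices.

FS = 1.58

Ordinary method of slices: FS = Σ[c'·Δl_i + (W_i cosα_i − u_i·Δl_i)·tanφ'] / Σ W_i sinα_i, with Δl_i = b_i / cosα_i.
Slice 1: Δl = 2.7/cos0.7° = 2.700 m; N'_1 = 55·cos0.7° − 2·2.700 = 49.6; c'Δl = 19.71; W sinα = 0.7
Slice 2: Δl = 2.9/cos16.5° = 3.025 m; N'_2 = 152·cos16.5° − 10·3.025 = 115.5; c'Δl = 22.08; W sinα = 43.2
Slice 3: Δl = 1.5/cos29.8° = 1.729 m; N'_3 = 90·cos29.8° − 13·1.729 = 55.6; c'Δl = 12.62; W sinα = 44.7
Slice 4: Δl = 2.7/cos44.5° = 3.785 m; N'_4 = 82·cos44.5° − 11·3.785 = 16.8; c'Δl = 27.63; W sinα = 57.5
Σc'Δl = 82.0 kN/m; ΣN' = 237.6 kN/m; ΣW sinα = 146.0 kN/m
Resisting = 82.0 + 237.6·tan32.1° = 82.0 + 149.0 = 231.1 kN/m
FS = 231.1 / 146.0 = 1.582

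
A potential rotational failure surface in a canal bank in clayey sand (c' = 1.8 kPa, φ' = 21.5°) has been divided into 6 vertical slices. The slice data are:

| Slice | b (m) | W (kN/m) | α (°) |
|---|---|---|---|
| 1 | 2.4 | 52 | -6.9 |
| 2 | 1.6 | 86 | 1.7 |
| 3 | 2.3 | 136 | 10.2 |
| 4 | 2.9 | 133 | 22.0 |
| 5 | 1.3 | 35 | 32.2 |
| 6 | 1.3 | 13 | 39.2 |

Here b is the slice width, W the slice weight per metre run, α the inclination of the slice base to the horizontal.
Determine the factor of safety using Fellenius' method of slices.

Ordinary method of slices: FS = Σ[c'·Δl_i + (W_i cosα_i)·tanφ'] / Σ W_i sinα_i, with Δl_i = b_i / cosα_i.
Slice 1: Δl = 2.4/cos(-6.9°) = 2.418 m; N'_1 = 52·cos(-6.9°) = 51.6; c'Δl = 4.35; W sinα = -6.2
Slice 2: Δl = 1.6/cos1.7° = 1.601 m; N'_2 = 86·cos1.7° = 86.0; c'Δl = 2.88; W sinα = 2.6
Slice 3: Δl = 2.3/cos10.2° = 2.337 m; N'_3 = 136·cos10.2° = 133.9; c'Δl = 4.21; W sinα = 24.1
Slice 4: Δl = 2.9/cos22.0° = 3.128 m; N'_4 = 133·cos22.0° = 123.3; c'Δl = 5.63; W sinα = 49.8
Slice 5: Δl = 1.3/cos32.2° = 1.536 m; N'_5 = 35·cos32.2° = 29.6; c'Δl = 2.77; W sinα = 18.7
Slice 6: Δl = 1.3/cos39.2° = 1.678 m; N'_6 = 13·cos39.2° = 10.1; c'Δl = 3.02; W sinα = 8.2
Σc'Δl = 22.9 kN/m; ΣN' = 434.4 kN/m; ΣW sinα = 97.1 kN/m
Resisting = 22.9 + 434.4·tan21.5° = 22.9 + 171.1 = 194.0 kN/m
FS = 194.0 / 97.1 = 1.998

FS = 2.00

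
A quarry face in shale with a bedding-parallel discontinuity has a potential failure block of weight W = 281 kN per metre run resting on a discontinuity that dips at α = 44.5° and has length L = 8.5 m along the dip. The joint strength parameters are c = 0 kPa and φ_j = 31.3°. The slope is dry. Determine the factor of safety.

Resolving the block weight along and normal to the plane and applying the Mohr–Coulomb strength on the joint:
N' = W cosα = 281·cos44.5° = 200.4 kN/m
Driving force T = W sinα = 281·sin44.5° = 197.0 kN/m
Resisting force R = c·L + N'·tanφ_j = 0·8.5 + 200.4·tan31.3° = 0.0 + 121.9 = 121.9 kN/m
FS = R / T = 121.9 / 197.0 = 0.619

FS = 0.62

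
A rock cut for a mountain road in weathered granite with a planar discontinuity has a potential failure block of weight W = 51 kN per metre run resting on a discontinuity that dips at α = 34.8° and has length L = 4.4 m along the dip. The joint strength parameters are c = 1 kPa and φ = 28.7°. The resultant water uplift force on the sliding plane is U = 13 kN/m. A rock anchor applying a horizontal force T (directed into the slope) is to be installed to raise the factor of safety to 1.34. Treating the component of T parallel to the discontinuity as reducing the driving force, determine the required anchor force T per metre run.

Resolving forces along and normal to the sliding plane, with the horizontal anchor force T adding T·sinα to the effective normal force and T·cosα acting up the plane against the driving force:
FS = [cL + (W cosα − U + T sinα) tanφ] / [W sinα − T cosα]
Without the anchor: N' = 28.9 kN/m, driving T_d = 29.1 kN/m, resisting R = 1·4.4 + 28.9·tan28.7° = 20.2 kN/m, FS = 0.69.
Setting FS = 1.34 and solving for T:
1.34·(29.1 − T cos34.8°) = 20.2 + T sin34.8°·tan28.7°
T·(sin34.8°·tan28.7° + 1.34·cos34.8°) = 1.34·29.1 − 20.2
T·(0.5707·0.5475 + 1.34·0.8211) = 39.0 − 20.2 = 18.8
T·1.4128 = 18.8
T = 13.3 kN/m

T = 13 kN/m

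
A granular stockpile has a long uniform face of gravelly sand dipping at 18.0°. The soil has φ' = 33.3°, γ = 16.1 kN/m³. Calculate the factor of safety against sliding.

FS = 2.02

For a dry cohesionless infinite slope the factor of safety is FS = tanφ' / tanβ.
FS = tan33.3° / tan18.0° = 0.6569 / 0.3249 = 2.022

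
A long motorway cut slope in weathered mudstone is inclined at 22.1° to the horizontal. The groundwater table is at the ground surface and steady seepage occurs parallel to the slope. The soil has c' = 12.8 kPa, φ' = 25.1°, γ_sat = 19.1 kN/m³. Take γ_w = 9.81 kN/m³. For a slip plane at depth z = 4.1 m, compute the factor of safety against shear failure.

With seepage parallel to the slope and the water table at the surface, the effective normal stress on the slip plane uses the buoyant unit weight γ' = γ_sat − γ_w while the driving shear stress uses γ_sat:
FS = [c' + γ' z cos²β tanφ'] / [γ_sat z sinβ cosβ]
γ' = 19.1 − 9.81 = 9.29 kN/m³
Numerator = 12.8 + 9.29·4.1·cos²22.1°·tan25.1° = 12.8 + 9.29·4.1·0.8585·0.4684 = 28.117 kPa
Denominator = 19.1·4.1·sin22.1°·cos22.1° = 19.1·4.1·0.3762·0.9265 = 27.297 kPa
FS = 28.117 / 27.297 = 1.030

FS = 1.03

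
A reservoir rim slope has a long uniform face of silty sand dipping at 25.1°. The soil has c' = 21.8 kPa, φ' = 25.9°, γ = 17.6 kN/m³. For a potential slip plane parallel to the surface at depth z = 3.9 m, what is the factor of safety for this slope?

For an infinite slope with a slip plane parallel to the surface (no pore pressure): FS = [c' + γz cos²β tanφ'] / [γz sinβ cosβ].
γz = 17.6·3.9 = 68.64 kN/m²
Numerator = 21.8 + 68.64·cos²25.1°·tan25.9° = 21.8 + 68.64·0.8201·0.4856 = 49.132 kPa
Denominator = 68.64·sin25.1°·cos25.1° = 68.64·0.4242·0.9056 = 26.367 kPa
FS = 49.132 / 26.367 = 1.863

FS = 1.86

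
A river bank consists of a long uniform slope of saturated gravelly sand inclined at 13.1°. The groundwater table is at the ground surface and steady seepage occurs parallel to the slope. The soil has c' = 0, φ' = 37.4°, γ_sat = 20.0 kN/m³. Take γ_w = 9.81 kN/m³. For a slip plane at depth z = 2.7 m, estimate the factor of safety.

FS = 1.67

With seepage parallel to the slope and the water table at the surface, the effective normal stress on the slip plane uses the buoyant unit weight γ' = γ_sat − γ_w while the driving shear stress uses γ_sat:
FS = [c' + γ' z cos²β tanφ'] / [γ_sat z sinβ cosβ]
(For c' = 0 this reduces to FS = (γ'/γ_sat)·tanφ'/tanβ.)
γ' = 20.0 − 9.81 = 10.19 kN/m³
Numerator = 0.0 + 10.19·2.7·cos²13.1°·tan37.4° = 0.0 + 10.19·2.7·0.9486·0.7646 = 19.955 kPa
Denominator = 20.0·2.7·sin13.1°·cos13.1° = 20.0·2.7·0.2267·0.9740 = 11.921 kPa
FS = 19.955 / 11.921 = 1.674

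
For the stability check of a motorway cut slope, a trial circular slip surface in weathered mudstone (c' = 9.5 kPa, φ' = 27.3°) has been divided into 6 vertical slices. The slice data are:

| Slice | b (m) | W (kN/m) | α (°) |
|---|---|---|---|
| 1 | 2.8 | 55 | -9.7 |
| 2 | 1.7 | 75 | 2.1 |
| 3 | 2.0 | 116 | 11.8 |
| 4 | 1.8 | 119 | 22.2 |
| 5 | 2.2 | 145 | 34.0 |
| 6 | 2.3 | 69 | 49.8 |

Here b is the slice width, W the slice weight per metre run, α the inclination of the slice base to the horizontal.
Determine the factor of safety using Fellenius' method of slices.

Ordinary method of slices: FS = Σ[c'·Δl_i + (W_i cosα_i)·tanφ'] / Σ W_i sinα_i, with Δl_i = b_i / cosα_i.
Slice 1: Δl = 2.8/cos(-9.7°) = 2.841 m; N'_1 = 55·cos(-9.7°) = 54.2; c'Δl = 26.99; W sinα = -9.3
Slice 2: Δl = 1.7/cos2.1° = 1.701 m; N'_2 = 75·cos2.1° = 74.9; c'Δl = 16.16; W sinα = 2.7
Slice 3: Δl = 2.0/cos11.8° = 2.043 m; N'_3 = 116·cos11.8° = 113.5; c'Δl = 19.41; W sinα = 23.7
Slice 4: Δl = 1.8/cos22.2° = 1.944 m; N'_4 = 119·cos22.2° = 110.2; c'Δl = 18.47; W sinα = 45.0
Slice 5: Δl = 2.2/cos34.0° = 2.654 m; N'_5 = 145·cos34.0° = 120.2; c'Δl = 25.21; W sinα = 81.1
Slice 6: Δl = 2.3/cos49.8° = 3.563 m; N'_6 = 69·cos49.8° = 44.5; c'Δl = 33.85; W sinα = 52.7
Σc'Δl = 140.1 kN/m; ΣN' = 517.6 kN/m; ΣW sinα = 196.0 kN/m
Resisting = 140.1 + 517.6·tan27.3° = 140.1 + 267.2 = 407.3 kN/m
FS = 407.3 / 196.0 = 2.078

FS = 2.08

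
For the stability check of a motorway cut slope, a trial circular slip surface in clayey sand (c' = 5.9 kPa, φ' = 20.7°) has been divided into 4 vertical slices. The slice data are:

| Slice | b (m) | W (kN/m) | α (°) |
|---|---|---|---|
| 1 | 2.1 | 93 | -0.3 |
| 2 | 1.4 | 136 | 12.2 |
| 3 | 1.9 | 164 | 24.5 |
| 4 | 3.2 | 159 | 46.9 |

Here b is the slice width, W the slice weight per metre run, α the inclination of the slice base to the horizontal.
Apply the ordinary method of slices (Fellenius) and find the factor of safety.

FS = 1.15

Ordinary method of slices: FS = Σ[c'·Δl_i + (W_i cosα_i)·tanφ'] / Σ W_i sinα_i, with Δl_i = b_i / cosα_i.
Slice 1: Δl = 2.1/cos(-0.3°) = 2.100 m; N'_1 = 93·cos(-0.3°) = 93.0; c'Δl = 12.39; W sinα = -0.5
Slice 2: Δl = 1.4/cos12.2° = 1.432 m; N'_2 = 136·cos12.2° = 132.9; c'Δl = 8.45; W sinα = 28.7
Slice 3: Δl = 1.9/cos24.5° = 2.088 m; N'_3 = 164·cos24.5° = 149.2; c'Δl = 12.32; W sinα = 68.0
Slice 4: Δl = 3.2/cos46.9° = 4.683 m; N'_4 = 159·cos46.9° = 108.6; c'Δl = 27.63; W sinα = 116.1
Σc'Δl = 60.8 kN/m; ΣN' = 483.8 kN/m; ΣW sinα = 212.4 kN/m
Resisting = 60.8 + 483.8·tan20.7° = 60.8 + 182.8 = 243.6 kN/m
FS = 243.6 / 212.4 = 1.147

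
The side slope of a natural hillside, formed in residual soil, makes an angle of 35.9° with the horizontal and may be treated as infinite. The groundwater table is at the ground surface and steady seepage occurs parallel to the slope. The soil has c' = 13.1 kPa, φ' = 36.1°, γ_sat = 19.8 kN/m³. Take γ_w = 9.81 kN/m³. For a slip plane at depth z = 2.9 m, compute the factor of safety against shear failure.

FS = 0.99

With seepage parallel to the slope and the water table at the surface, the effective normal stress on the slip plane uses the buoyant unit weight γ' = γ_sat − γ_w while the driving shear stress uses γ_sat:
FS = [c' + γ' z cos²β tanφ'] / [γ_sat z sinβ cosβ]
γ' = 19.8 − 9.81 = 9.99 kN/m³
Numerator = 13.1 + 9.99·2.9·cos²35.9°·tan36.1° = 13.1 + 9.99·2.9·0.6562·0.7292 = 26.962 kPa
Denominator = 19.8·2.9·sin35.9°·cos35.9° = 19.8·2.9·0.5864·0.8100 = 27.274 kPa
FS = 26.962 / 27.274 = 0.989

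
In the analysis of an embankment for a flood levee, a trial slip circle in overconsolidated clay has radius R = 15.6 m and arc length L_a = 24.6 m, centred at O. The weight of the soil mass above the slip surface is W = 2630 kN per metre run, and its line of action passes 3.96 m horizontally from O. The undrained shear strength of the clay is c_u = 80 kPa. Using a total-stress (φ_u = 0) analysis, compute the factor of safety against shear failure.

FS = 2.95

Taking moments about the centre O, the resisting moment is provided by the undrained shear strength acting along the arc:
M_R = c_u·L_a·R = 80·24.60·15.6 = 30700.8 kN·m/m
M_D = W·d = 2630·3.96 = 10414.8 kN·m/m
FS = M_R / M_D = 30700.8 / 10414.8 = 2.948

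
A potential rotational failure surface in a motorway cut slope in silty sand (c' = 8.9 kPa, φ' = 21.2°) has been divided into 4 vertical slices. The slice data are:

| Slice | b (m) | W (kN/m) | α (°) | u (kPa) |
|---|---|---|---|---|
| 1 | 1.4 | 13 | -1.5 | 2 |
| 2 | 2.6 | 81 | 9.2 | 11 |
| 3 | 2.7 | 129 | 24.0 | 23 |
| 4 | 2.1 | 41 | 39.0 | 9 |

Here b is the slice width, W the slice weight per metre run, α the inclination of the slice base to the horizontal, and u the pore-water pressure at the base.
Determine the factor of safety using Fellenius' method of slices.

Ordinary method of slices: FS = Σ[c'·Δl_i + (W_i cosα_i − u_i·Δl_i)·tanφ'] / Σ W_i sinα_i, with Δl_i = b_i / cosα_i.
Slice 1: Δl = 1.4/cos(-1.5°) = 1.400 m; N'_1 = 13·cos(-1.5°) − 2·1.400 = 10.2; c'Δl = 12.46; W sinα = -0.3
Slice 2: Δl = 2.6/cos9.2° = 2.634 m; N'_2 = 81·cos9.2° − 11·2.634 = 51.0; c'Δl = 23.44; W sinα = 13.0
Slice 3: Δl = 2.7/cos24.0° = 2.956 m; N'_3 = 129·cos24.0° − 23·2.956 = 49.9; c'Δl = 26.30; W sinα = 52.5
Slice 4: Δl = 2.1/cos39.0° = 2.702 m; N'_4 = 41·cos39.0° − 9·2.702 = 7.5; c'Δl = 24.05; W sinα = 25.8
Σc'Δl = 86.3 kN/m; ΣN' = 118.6 kN/m; ΣW sinα = 90.9 kN/m
Resisting = 86.3 + 118.6·tan21.2° = 86.3 + 46.0 = 132.3 kN/m
FS = 132.3 / 90.9 = 1.455

FS = 1.46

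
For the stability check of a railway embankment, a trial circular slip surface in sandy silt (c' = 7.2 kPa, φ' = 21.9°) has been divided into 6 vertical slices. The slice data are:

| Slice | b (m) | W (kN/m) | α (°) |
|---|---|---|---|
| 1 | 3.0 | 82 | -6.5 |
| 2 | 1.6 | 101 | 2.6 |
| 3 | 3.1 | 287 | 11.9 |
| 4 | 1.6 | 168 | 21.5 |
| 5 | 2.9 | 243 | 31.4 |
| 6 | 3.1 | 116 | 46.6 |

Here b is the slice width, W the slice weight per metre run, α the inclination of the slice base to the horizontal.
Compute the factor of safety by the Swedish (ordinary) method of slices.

Ordinary method of slices: FS = Σ[c'·Δl_i + (W_i cosα_i)·tanφ'] / Σ W_i sinα_i, with Δl_i = b_i / cosα_i.
Slice 1: Δl = 3.0/cos(-6.5°) = 3.019 m; N'_1 = 82·cos(-6.5°) = 81.5; c'Δl = 21.74; W sinα = -9.3
Slice 2: Δl = 1.6/cos2.6° = 1.602 m; N'_2 = 101·cos2.6° = 100.9; c'Δl = 11.53; W sinα = 4.6
Slice 3: Δl = 3.1/cos11.9° = 3.168 m; N'_3 = 287·cos11.9° = 280.8; c'Δl = 22.81; W sinα = 59.2
Slice 4: Δl = 1.6/cos21.5° = 1.720 m; N'_4 = 168·cos21.5° = 156.3; c'Δl = 12.38; W sinα = 61.6
Slice 5: Δl = 2.9/cos31.4° = 3.398 m; N'_5 = 243·cos31.4° = 207.4; c'Δl = 24.46; W sinα = 126.6
Slice 6: Δl = 3.1/cos46.6° = 4.512 m; N'_6 = 116·cos46.6° = 79.7; c'Δl = 32.48; W sinα = 84.3
Σc'Δl = 125.4 kN/m; ΣN' = 906.6 kN/m; ΣW sinα = 326.9 kN/m
Resisting = 125.4 + 906.6·tan21.9° = 125.4 + 364.5 = 489.9 kN/m
FS = 489.9 / 326.9 = 1.498

FS = 1.50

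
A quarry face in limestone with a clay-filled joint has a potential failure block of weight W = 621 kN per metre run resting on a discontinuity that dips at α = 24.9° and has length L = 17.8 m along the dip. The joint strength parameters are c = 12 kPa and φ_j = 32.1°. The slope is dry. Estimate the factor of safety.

FS = 2.17

Resolving the block weight along and normal to the plane and applying the Mohr–Coulomb strength on the joint:
N' = W cosα = 621·cos24.9° = 563.3 kN/m
Driving force T = W sinα = 621·sin24.9° = 261.5 kN/m
Resisting force R = c·L + N'·tanφ_j = 12·17.8 + 563.3·tan32.1° = 213.6 + 353.3 = 566.9 kN/m
FS = R / T = 566.9 / 261.5 = 2.168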